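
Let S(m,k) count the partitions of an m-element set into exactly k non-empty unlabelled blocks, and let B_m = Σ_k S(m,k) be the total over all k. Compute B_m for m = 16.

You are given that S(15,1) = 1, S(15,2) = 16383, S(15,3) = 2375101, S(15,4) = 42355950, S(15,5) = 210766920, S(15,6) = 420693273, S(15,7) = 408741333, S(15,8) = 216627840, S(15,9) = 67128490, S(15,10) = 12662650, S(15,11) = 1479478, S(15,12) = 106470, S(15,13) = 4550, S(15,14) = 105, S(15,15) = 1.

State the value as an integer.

10480142147

row 16: T[16][1]=1·1+0=1  T[16][2]=2·16383+1=32767  T[16][3]=3·2375101+16383=7141686  T[16][4]=4·42355950+2375101=171798901  T[16][5]=5·210766920+42355950=1096190550  T[16][6]=6·420693273+210766920=2734926558  T[16][7]=7·408741333+420693273=3281882604  T[16][8]=8·216627840+408741333=2141764053  T[16][9]=9·67128490+216627840=820784250  T[16][10]=10·12662650+67128490=193754990  T[16][11]=11·1479478+12662650=28936908  T[16][12]=12·106470+1479478=2757118  T[16][13]=13·4550+106470=165620  T[16][14]=14·105+4550=6020  T[16][15]=15·1+105=120  T[16][16]=16·0+1=1
B_16 = ΣS(16,k) = 1+32767+7141686+171798901+1096190550+2734926558+3281882604+2141764053+820784250+193754990+28936908+2757118+165620+6020+120+1 = 10480142147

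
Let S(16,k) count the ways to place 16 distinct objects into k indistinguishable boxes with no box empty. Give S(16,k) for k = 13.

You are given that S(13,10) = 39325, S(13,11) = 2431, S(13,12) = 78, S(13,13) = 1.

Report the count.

row 14: T[14][11]=11·2431+39325=66066  T[14][12]=12·78+2431=3367  T[14][13]=13·1+78=91
row 15: T[15][12]=12·3367+66066=106470  T[15][13]=13·91+3367=4550
row 16: T[16][13]=13·4550+106470=165620
Read S(16,13) = 165620.

165620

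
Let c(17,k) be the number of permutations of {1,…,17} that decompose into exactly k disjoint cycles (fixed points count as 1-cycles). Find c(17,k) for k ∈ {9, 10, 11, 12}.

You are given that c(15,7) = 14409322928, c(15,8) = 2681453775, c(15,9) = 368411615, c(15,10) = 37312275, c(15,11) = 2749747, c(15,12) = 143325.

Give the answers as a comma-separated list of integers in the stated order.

[16] T[16,8]:15*2681453775+14409322928=54631129553 · T[16,9]:15*368411615+2681453775=8207628000 · T[16,10]:15*37312275+368411615=928095740 · T[16,11]:15*2749747+37312275=78558480 · T[16,12]:15*143325+2749747=4899622
[17] T[17,9]:16*8207628000+54631129553=185953177553 · T[17,10]:16*928095740+8207628000=23057159840 · T[17,11]:16*78558480+928095740=2185031420 · T[17,12]:16*4899622+78558480=156952432
Read c(17,9) = 185953177553, c(17,10) = 23057159840, c(17,11) = 2185031420, c(17,12) = 156952432.

185953177553, 23057159840, 2185031420, 156952432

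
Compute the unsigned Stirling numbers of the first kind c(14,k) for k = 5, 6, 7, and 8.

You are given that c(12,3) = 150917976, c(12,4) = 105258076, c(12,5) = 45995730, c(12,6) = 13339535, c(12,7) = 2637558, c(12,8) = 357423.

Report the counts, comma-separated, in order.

9957703756, 3336118786, 790943153, 135036473

i=13: T(13,4)=150917976+12·105258076=1414014888 | T(13,5)=105258076+12·45995730=657206836 | T(13,6)=45995730+12·13339535=206070150 | T(13,7)=13339535+12·2637558=44990231 | T(13,8)=2637558+12·357423=6926634
i=14: T(14,5)=1414014888+13·657206836=9957703756 | T(14,6)=657206836+13·206070150=3336118786 | T(14,7)=206070150+13·44990231=790943153 | T(14,8)=44990231+13·6926634=135036473
Read c(14,5) = 9957703756, c(14,6) = 3336118786, c(14,7) = 790943153, c(14,8) = 135036473.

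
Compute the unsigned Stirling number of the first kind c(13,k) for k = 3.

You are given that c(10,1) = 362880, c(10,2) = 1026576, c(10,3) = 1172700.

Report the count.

1931559552

r11: T_11,1=10×362880+0=3628800; T_11,2=10×1026576+362880=10628640; T_11,3=10×1172700+1026576=12753576
r12: T_12,2=11×10628640+3628800=120543840; T_12,3=11×12753576+10628640=150917976
r13: T_13,3=12×150917976+120543840=1931559552
Read c(13,3) = 1931559552.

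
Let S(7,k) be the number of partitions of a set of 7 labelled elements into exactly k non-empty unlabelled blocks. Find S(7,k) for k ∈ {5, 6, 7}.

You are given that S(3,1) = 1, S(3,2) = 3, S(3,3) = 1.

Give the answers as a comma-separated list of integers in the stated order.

140, 21, 1

[4] T[4,2]:2*3+1=7 · T[4,3]:3*1+3=6 · T[4,4]:4*0+1=1
[5] T[5,3]:3*6+7=25 · T[5,4]:4*1+6=10 · T[5,5]:5*0+1=1
[6] T[6,4]:4*10+25=65 · T[6,5]:5*1+10=15 · T[6,6]:6*0+1=1
[7] T[7,5]:5*15+65=140 · T[7,6]:6*1+15=21 · T[7,7]:7*0+1=1
Read S(7,5) = 140, S(7,6) = 21, S(7,7) = 1.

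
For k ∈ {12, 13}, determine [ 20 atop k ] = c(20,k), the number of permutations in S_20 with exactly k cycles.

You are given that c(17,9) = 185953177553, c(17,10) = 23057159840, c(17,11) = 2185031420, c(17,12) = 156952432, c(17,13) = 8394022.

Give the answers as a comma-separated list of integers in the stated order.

4465226757381, 342252511900

row 18: T[18][10]=17·23057159840+185953177553=577924894833  T[18][11]=17·2185031420+23057159840=60202693980  T[18][12]=17·156952432+2185031420=4853222764  T[18][13]=17·8394022+156952432=299650806
row 19: T[19][11]=18·60202693980+577924894833=1661573386473  T[19][12]=18·4853222764+60202693980=147560703732  T[19][13]=18·299650806+4853222764=10246937272
row 20: T[20][12]=19·147560703732+1661573386473=4465226757381  T[20][13]=19·10246937272+147560703732=342252511900
Read c(20,12) = 4465226757381, c(20,13) = 342252511900.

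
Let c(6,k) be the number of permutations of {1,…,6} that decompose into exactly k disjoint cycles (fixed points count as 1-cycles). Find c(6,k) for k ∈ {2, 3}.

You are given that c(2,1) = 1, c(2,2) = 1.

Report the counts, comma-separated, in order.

274, 225

row 3: T[3][1]=2·1+0=2  T[3][2]=2·1+1=3  T[3][3]=2·0+1=1
row 4: T[4][1]=3·2+0=6  T[4][2]=3·3+2=11  T[4][3]=3·1+3=6
row 5: T[5][1]=4·6+0=24  T[5][2]=4·11+6=50  T[5][3]=4·6+11=35
row 6: T[6][2]=5·50+24=274  T[6][3]=5·35+50=225
Read c(6,2) = 274, c(6,3) = 225.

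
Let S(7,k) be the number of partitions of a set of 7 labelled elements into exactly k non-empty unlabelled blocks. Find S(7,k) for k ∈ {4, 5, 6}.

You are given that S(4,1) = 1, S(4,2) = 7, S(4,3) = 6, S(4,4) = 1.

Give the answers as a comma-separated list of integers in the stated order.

350, 140, 21

i=5: T(5,2)=1+2·7=15 | T(5,3)=7+3·6=25 | T(5,4)=6+4·1=10 | T(5,5)=1+5·0=1
i=6: T(6,3)=15+3·25=90 | T(6,4)=25+4·10=65 | T(6,5)=10+5·1=15 | T(6,6)=1+6·0=1
i=7: T(7,4)=90+4·65=350 | T(7,5)=65+5·15=140 | T(7,6)=15+6·1=21
Read S(7,4) = 350, S(7,5) = 140, S(7,6) = 21.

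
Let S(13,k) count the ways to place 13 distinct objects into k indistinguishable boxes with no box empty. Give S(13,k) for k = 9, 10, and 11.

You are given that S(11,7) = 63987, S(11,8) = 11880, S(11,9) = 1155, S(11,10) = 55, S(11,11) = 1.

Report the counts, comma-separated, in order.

row 12: T[12][8]=8·11880+63987=159027  T[12][9]=9·1155+11880=22275  T[12][10]=10·55+1155=1705  T[12][11]=11·1+55=66
row 13: T[13][9]=9·22275+159027=359502  T[13][10]=10·1705+22275=39325  T[13][11]=11·66+1705=2431
Read S(13,9) = 359502, S(13,10) = 39325, S(13,11) = 2431.

359502, 39325, 2431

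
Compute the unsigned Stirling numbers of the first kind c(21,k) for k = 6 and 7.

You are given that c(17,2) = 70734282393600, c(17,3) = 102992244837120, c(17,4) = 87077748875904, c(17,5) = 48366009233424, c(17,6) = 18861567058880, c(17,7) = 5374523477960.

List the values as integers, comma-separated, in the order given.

3599979517947607200, 1206647803780373360

row 18: T[18][3]=17·102992244837120+70734282393600=1821602444624640  T[18][4]=17·87077748875904+102992244837120=1583313975727488  T[18][5]=17·48366009233424+87077748875904=909299905844112  T[18][6]=17·18861567058880+48366009233424=369012649234384  T[18][7]=17·5374523477960+18861567058880=110228466184200
row 19: T[19][4]=18·1583313975727488+1821602444624640=30321254007719424  T[19][5]=18·909299905844112+1583313975727488=17950712280921504  T[19][6]=18·369012649234384+909299905844112=7551527592063024  T[19][7]=18·110228466184200+369012649234384=2353125040549984
row 20: T[20][5]=19·17950712280921504+30321254007719424=371384787345228000  T[20][6]=19·7551527592063024+17950712280921504=161429736530118960  T[20][7]=19·2353125040549984+7551527592063024=52260903362512720
row 21: T[21][6]=20·161429736530118960+371384787345228000=3599979517947607200  T[21][7]=20·52260903362512720+161429736530118960=1206647803780373360
Read c(21,6) = 3599979517947607200, c(21,7) = 1206647803780373360.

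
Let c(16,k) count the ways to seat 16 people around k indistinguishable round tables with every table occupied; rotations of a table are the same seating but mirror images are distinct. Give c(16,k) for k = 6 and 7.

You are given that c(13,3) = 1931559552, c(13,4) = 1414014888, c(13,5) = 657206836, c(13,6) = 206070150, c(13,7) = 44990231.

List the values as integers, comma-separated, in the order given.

[14] T[14,4]:13*1414014888+1931559552=20313753096 · T[14,5]:13*657206836+1414014888=9957703756 · T[14,6]:13*206070150+657206836=3336118786 · T[14,7]:13*44990231+206070150=790943153
[15] T[15,5]:14*9957703756+20313753096=159721605680 · T[15,6]:14*3336118786+9957703756=56663366760 · T[15,7]:14*790943153+3336118786=14409322928
[16] T[16,6]:15*56663366760+159721605680=1009672107080 · T[16,7]:15*14409322928+56663366760=272803210680
Read c(16,6) = 1009672107080, c(16,7) = 272803210680.

1009672107080, 272803210680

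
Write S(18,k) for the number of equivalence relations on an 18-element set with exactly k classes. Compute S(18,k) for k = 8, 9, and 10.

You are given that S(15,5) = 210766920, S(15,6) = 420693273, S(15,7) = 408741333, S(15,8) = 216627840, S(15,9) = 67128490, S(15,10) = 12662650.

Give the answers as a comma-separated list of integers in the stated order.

189036065010, 106175395755, 37112163803

i=16: T(16,6)=210766920+6·420693273=2734926558 | T(16,7)=420693273+7·408741333=3281882604 | T(16,8)=408741333+8·216627840=2141764053 | T(16,9)=216627840+9·67128490=820784250 | T(16,10)=67128490+10·12662650=193754990
i=17: T(17,7)=2734926558+7·3281882604=25708104786 | T(17,8)=3281882604+8·2141764053=20415995028 | T(17,9)=2141764053+9·820784250=9528822303 | T(17,10)=820784250+10·193754990=2758334150
i=18: T(18,8)=25708104786+8·20415995028=189036065010 | T(18,9)=20415995028+9·9528822303=106175395755 | T(18,10)=9528822303+10·2758334150=37112163803
Read S(18,8) = 189036065010, S(18,9) = 106175395755, S(18,10) = 37112163803.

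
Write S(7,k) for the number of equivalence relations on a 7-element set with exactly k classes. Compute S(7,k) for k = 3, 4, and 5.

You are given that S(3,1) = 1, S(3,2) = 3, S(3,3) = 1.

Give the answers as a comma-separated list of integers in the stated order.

i=4: T(4,1)=0+1·1=1 | T(4,2)=1+2·3=7 | T(4,3)=3+3·1=6 | T(4,4)=1+4·0=1
i=5: T(5,1)=0+1·1=1 | T(5,2)=1+2·7=15 | T(5,3)=7+3·6=25 | T(5,4)=6+4·1=10 | T(5,5)=1+5·0=1
i=6: T(6,2)=1+2·15=31 | T(6,3)=15+3·25=90 | T(6,4)=25+4·10=65 | T(6,5)=10+5·1=15
i=7: T(7,3)=31+3·90=301 | T(7,4)=90+4·65=350 | T(7,5)=65+5·15=140
Read S(7,3) = 301, S(7,4) = 350, S(7,5) = 140.

301, 350, 140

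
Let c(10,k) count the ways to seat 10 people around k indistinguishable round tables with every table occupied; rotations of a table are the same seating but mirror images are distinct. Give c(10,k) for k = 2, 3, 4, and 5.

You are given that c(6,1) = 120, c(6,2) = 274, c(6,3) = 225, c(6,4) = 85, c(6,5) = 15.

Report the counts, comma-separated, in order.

1026576, 1172700, 723680, 269325

r7: T_7,1=6×120+0=720; T_7,2=6×274+120=1764; T_7,3=6×225+274=1624; T_7,4=6×85+225=735; T_7,5=6×15+85=175
r8: T_8,1=7×720+0=5040; T_8,2=7×1764+720=13068; T_8,3=7×1624+1764=13132; T_8,4=7×735+1624=6769; T_8,5=7×175+735=1960
r9: T_9,1=8×5040+0=40320; T_9,2=8×13068+5040=109584; T_9,3=8×13132+13068=118124; T_9,4=8×6769+13132=67284; T_9,5=8×1960+6769=22449
r10: T_10,2=9×109584+40320=1026576; T_10,3=9×118124+109584=1172700; T_10,4=9×67284+118124=723680; T_10,5=9×22449+67284=269325
Read c(10,2) = 1026576, c(10,3) = 1172700, c(10,4) = 723680, c(10,5) = 269325.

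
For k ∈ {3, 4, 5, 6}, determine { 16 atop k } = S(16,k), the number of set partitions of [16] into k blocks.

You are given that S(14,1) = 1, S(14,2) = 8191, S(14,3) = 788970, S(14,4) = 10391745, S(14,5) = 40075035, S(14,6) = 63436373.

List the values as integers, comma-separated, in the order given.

7141686, 171798901, 1096190550, 2734926558

[15] T[15,2]:2*8191+1=16383 · T[15,3]:3*788970+8191=2375101 · T[15,4]:4*10391745+788970=42355950 · T[15,5]:5*40075035+10391745=210766920 · T[15,6]:6*63436373+40075035=420693273
[16] T[16,3]:3*2375101+16383=7141686 · T[16,4]:4*42355950+2375101=171798901 · T[16,5]:5*210766920+42355950=1096190550 · T[16,6]:6*420693273+210766920=2734926558
Read S(16,3) = 7141686, S(16,4) = 171798901, S(16,5) = 1096190550, S(16,6) = 2734926558.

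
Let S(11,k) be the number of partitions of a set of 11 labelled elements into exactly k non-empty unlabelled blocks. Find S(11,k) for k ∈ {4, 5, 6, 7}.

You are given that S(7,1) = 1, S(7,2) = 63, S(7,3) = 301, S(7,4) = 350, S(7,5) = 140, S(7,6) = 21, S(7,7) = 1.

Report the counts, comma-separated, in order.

r8: T_8,1=1×1+0=1; T_8,2=2×63+1=127; T_8,3=3×301+63=966; T_8,4=4×350+301=1701; T_8,5=5×140+350=1050; T_8,6=6×21+140=266; T_8,7=7×1+21=28
r9: T_9,2=2×127+1=255; T_9,3=3×966+127=3025; T_9,4=4×1701+966=7770; T_9,5=5×1050+1701=6951; T_9,6=6×266+1050=2646; T_9,7=7×28+266=462
r10: T_10,3=3×3025+255=9330; T_10,4=4×7770+3025=34105; T_10,5=5×6951+7770=42525; T_10,6=6×2646+6951=22827; T_10,7=7×462+2646=5880
r11: T_11,4=4×34105+9330=145750; T_11,5=5×42525+34105=246730; T_11,6=6×22827+42525=179487; T_11,7=7×5880+22827=63987
Read S(11,4) = 145750, S(11,5) = 246730, S(11,6) = 179487, S(11,7) = 63987.

145750, 246730, 179487, 63987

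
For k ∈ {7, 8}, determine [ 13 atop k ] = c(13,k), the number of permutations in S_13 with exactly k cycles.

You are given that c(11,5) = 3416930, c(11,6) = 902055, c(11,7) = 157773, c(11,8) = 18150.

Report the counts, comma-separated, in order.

[12] T[12,6]:11*902055+3416930=13339535 · T[12,7]:11*157773+902055=2637558 · T[12,8]:11*18150+157773=357423
[13] T[13,7]:12*2637558+13339535=44990231 · T[13,8]:12*357423+2637558=6926634
Read c(13,7) = 44990231, c(13,8) = 6926634.

44990231, 6926634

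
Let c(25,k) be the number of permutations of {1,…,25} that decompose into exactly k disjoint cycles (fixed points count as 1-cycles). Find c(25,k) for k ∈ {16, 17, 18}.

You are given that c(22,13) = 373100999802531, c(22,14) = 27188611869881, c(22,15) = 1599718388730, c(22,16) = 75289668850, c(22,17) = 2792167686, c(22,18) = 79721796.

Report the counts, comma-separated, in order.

r23: T_23,14=22×27188611869881+373100999802531=971250460939913; T_23,15=22×1599718388730+27188611869881=62382416421941; T_23,16=22×75289668850+1599718388730=3256091103430; T_23,17=22×2792167686+75289668850=136717357942; T_23,18=22×79721796+2792167686=4546047198
r24: T_24,15=23×62382416421941+971250460939913=2406046038644556; T_24,16=23×3256091103430+62382416421941=137272511800831; T_24,17=23×136717357942+3256091103430=6400590336096; T_24,18=23×4546047198+136717357942=241276443496
r25: T_25,16=24×137272511800831+2406046038644556=5700586321864500; T_25,17=24×6400590336096+137272511800831=290886679867135; T_25,18=24×241276443496+6400590336096=12191224980000
Read c(25,16) = 5700586321864500, c(25,17) = 290886679867135, c(25,18) = 12191224980000.

5700586321864500, 290886679867135, 12191224980000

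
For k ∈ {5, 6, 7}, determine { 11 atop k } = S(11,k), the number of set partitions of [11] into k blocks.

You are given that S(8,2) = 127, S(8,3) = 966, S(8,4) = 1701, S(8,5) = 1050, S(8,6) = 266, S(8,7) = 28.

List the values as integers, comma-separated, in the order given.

246730, 179487, 63987

@9  (9,3):966·3+127→3025, (9,4):1701·4+966→7770, (9,5):1050·5+1701→6951, (9,6):266·6+1050→2646, (9,7):28·7+266→462
@10  (10,4):7770·4+3025→34105, (10,5):6951·5+7770→42525, (10,6):2646·6+6951→22827, (10,7):462·7+2646→5880
@11  (11,5):42525·5+34105→246730, (11,6):22827·6+42525→179487, (11,7):5880·7+22827→63987
Read S(11,5) = 246730, S(11,6) = 179487, S(11,7) = 63987.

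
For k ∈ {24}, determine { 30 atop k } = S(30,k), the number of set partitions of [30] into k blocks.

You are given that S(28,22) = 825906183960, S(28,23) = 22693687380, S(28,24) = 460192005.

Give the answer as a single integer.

2157580085700

row 29: T[29][23]=23·22693687380+825906183960=1347860993700  T[29][24]=24·460192005+22693687380=33738295500
row 30: T[30][24]=24·33738295500+1347860993700=2157580085700
Read S(30,24) = 2157580085700.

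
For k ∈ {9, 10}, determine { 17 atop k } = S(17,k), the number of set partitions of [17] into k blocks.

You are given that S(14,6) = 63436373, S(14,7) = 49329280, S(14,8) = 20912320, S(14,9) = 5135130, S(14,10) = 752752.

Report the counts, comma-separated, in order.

@15  (15,7):49329280·7+63436373→408741333, (15,8):20912320·8+49329280→216627840, (15,9):5135130·9+20912320→67128490, (15,10):752752·10+5135130→12662650
@16  (16,8):216627840·8+408741333→2141764053, (16,9):67128490·9+216627840→820784250, (16,10):12662650·10+67128490→193754990
@17  (17,9):820784250·9+2141764053→9528822303, (17,10):193754990·10+820784250→2758334150
Read S(17,9) = 9528822303, S(17,10) = 2758334150.

9528822303, 2758334150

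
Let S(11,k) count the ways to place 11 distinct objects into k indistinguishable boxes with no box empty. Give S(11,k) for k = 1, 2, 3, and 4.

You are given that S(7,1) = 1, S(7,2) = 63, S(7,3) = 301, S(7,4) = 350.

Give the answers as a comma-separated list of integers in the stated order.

r8: T_8,1=1×1+0=1; T_8,2=2×63+1=127; T_8,3=3×301+63=966; T_8,4=4×350+301=1701
r9: T_9,1=1×1+0=1; T_9,2=2×127+1=255; T_9,3=3×966+127=3025; T_9,4=4×1701+966=7770
r10: T_10,1=1×1+0=1; T_10,2=2×255+1=511; T_10,3=3×3025+255=9330; T_10,4=4×7770+3025=34105
r11: T_11,1=1×1+0=1; T_11,2=2×511+1=1023; T_11,3=3×9330+511=28501; T_11,4=4×34105+9330=145750
Read S(11,1) = 1, S(11,2) = 1023, S(11,3) = 28501, S(11,4) = 145750.

1, 1023, 28501, 145750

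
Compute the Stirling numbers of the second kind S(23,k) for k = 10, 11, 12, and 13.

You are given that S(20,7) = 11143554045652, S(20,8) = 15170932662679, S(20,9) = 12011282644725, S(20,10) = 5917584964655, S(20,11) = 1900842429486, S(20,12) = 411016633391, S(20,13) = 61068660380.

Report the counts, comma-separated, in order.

9593401297313460, 4864251308951100, 1672162773483930, 401282560341390

@21  (21,8):15170932662679·8+11143554045652→132511015347084, (21,9):12011282644725·9+15170932662679→123272476465204, (21,10):5917584964655·10+12011282644725→71187132291275, (21,11):1900842429486·11+5917584964655→26826851689001, (21,12):411016633391·12+1900842429486→6833042030178, (21,13):61068660380·13+411016633391→1204909218331
@22  (22,9):123272476465204·9+132511015347084→1241963303533920, (22,10):71187132291275·10+123272476465204→835143799377954, (22,11):26826851689001·11+71187132291275→366282500870286, (22,12):6833042030178·12+26826851689001→108823356051137, (22,13):1204909218331·13+6833042030178→22496861868481
@23  (23,10):835143799377954·10+1241963303533920→9593401297313460, (23,11):366282500870286·11+835143799377954→4864251308951100, (23,12):108823356051137·12+366282500870286→1672162773483930, (23,13):22496861868481·13+108823356051137→401282560341390
Read S(23,10) = 9593401297313460, S(23,11) = 4864251308951100, S(23,12) = 1672162773483930, S(23,13) = 401282560341390.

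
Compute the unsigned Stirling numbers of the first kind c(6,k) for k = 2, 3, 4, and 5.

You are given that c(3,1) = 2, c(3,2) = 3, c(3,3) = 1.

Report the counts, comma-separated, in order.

r4: T_4,1=3×2+0=6; T_4,2=3×3+2=11; T_4,3=3×1+3=6; T_4,4=3×0+1=1
r5: T_5,1=4×6+0=24; T_5,2=4×11+6=50; T_5,3=4×6+11=35; T_5,4=4×1+6=10; T_5,5=4×0+1=1
r6: T_6,2=5×50+24=274; T_6,3=5×35+50=225; T_6,4=5×10+35=85; T_6,5=5×1+10=15
Read c(6,2) = 274, c(6,3) = 225, c(6,4) = 85, c(6,5) = 15.

274, 225, 85, 15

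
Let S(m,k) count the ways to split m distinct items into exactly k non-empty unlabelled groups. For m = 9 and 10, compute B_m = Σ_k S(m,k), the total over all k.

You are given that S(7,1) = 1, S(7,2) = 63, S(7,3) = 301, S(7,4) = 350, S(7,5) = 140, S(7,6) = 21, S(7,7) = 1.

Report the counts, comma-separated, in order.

21147, 115975

@8  (8,1):1·1+0→1, (8,2):63·2+1→127, (8,3):301·3+63→966, (8,4):350·4+301→1701, (8,5):140·5+350→1050, (8,6):21·6+140→266, (8,7):1·7+21→28, (8,8):0·8+1→1
@9  (9,1):1·1+0→1, (9,2):127·2+1→255, (9,3):966·3+127→3025, (9,4):1701·4+966→7770, (9,5):1050·5+1701→6951, (9,6):266·6+1050→2646, (9,7):28·7+266→462, (9,8):1·8+28→36, (9,9):0·9+1→1
@10  (10,1):1·1+0→1, (10,2):255·2+1→511, (10,3):3025·3+255→9330, (10,4):7770·4+3025→34105, (10,5):6951·5+7770→42525, (10,6):2646·6+6951→22827, (10,7):462·7+2646→5880, (10,8):36·8+462→750, (10,9):1·9+36→45, (10,10):0·10+1→1
B_9 = ΣS(9,k) = 1+255+3025+7770+6951+2646+462+36+1 = 21147
B_10 = ΣS(10,k) = 1+511+9330+34105+42525+22827+5880+750+45+1 = 115975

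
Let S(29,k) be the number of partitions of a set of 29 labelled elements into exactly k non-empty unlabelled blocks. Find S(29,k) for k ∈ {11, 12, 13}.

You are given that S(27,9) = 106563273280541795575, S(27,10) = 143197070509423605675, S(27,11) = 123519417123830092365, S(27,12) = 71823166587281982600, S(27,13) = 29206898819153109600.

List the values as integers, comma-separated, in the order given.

18059551225961878690915, 13326679652926121224470, 6855064482242755179765

i=28: T(28,10)=106563273280541795575+10·143197070509423605675=1538533978374777852325 | T(28,11)=143197070509423605675+11·123519417123830092365=1501910658871554621690 | T(28,12)=123519417123830092365+12·71823166587281982600=985397416171213883565 | T(28,13)=71823166587281982600+13·29206898819153109600=451512851236272407400
i=29: T(29,11)=1538533978374777852325+11·1501910658871554621690=18059551225961878690915 | T(29,12)=1501910658871554621690+12·985397416171213883565=13326679652926121224470 | T(29,13)=985397416171213883565+13·451512851236272407400=6855064482242755179765
Read S(29,11) = 18059551225961878690915, S(29,12) = 13326679652926121224470, S(29,13) = 6855064482242755179765.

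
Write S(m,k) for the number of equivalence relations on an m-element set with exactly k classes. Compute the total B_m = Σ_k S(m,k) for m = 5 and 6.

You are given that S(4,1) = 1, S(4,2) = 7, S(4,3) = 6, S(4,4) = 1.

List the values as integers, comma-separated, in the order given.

r5: T_5,1=1×1+0=1; T_5,2=2×7+1=15; T_5,3=3×6+7=25; T_5,4=4×1+6=10; T_5,5=5×0+1=1
r6: T_6,1=1×1+0=1; T_6,2=2×15+1=31; T_6,3=3×25+15=90; T_6,4=4×10+25=65; T_6,5=5×1+10=15; T_6,6=6×0+1=1
B_5 = ΣS(5,k) = 1+15+25+10+1 = 52
B_6 = ΣS(6,k) = 1+31+90+65+15+1 = 203

52, 203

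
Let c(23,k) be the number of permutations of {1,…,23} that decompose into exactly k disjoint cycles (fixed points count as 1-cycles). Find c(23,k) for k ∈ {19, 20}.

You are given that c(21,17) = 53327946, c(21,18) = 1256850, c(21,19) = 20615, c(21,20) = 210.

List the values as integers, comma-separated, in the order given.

row 22: T[22][18]=21·1256850+53327946=79721796  T[22][19]=21·20615+1256850=1689765  T[22][20]=21·210+20615=25025
row 23: T[23][19]=22·1689765+79721796=116896626  T[23][20]=22·25025+1689765=2240315
Read c(23,19) = 116896626, c(23,20) = 2240315.

116896626, 2240315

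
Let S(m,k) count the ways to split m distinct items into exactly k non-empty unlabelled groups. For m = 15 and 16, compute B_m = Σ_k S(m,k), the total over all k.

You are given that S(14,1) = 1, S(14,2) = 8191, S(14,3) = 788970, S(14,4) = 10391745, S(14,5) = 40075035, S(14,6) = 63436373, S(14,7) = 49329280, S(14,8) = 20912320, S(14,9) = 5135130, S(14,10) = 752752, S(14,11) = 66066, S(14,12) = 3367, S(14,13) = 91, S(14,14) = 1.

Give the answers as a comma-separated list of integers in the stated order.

i=15: T(15,1)=0+1·1=1 | T(15,2)=1+2·8191=16383 | T(15,3)=8191+3·788970=2375101 | T(15,4)=788970+4·10391745=42355950 | T(15,5)=10391745+5·40075035=210766920 | T(15,6)=40075035+6·63436373=420693273 | T(15,7)=63436373+7·49329280=408741333 | T(15,8)=49329280+8·20912320=216627840 | T(15,9)=20912320+9·5135130=67128490 | T(15,10)=5135130+10·752752=12662650 | T(15,11)=752752+11·66066=1479478 | T(15,12)=66066+12·3367=106470 | T(15,13)=3367+13·91=4550 | T(15,14)=91+14·1=105 | T(15,15)=1+15·0=1
i=16: T(16,1)=0+1·1=1 | T(16,2)=1+2·16383=32767 | T(16,3)=16383+3·2375101=7141686 | T(16,4)=2375101+4·42355950=171798901 | T(16,5)=42355950+5·210766920=1096190550 | T(16,6)=210766920+6·420693273=2734926558 | T(16,7)=420693273+7·408741333=3281882604 | T(16,8)=408741333+8·216627840=2141764053 | T(16,9)=216627840+9·67128490=820784250 | T(16,10)=67128490+10·12662650=193754990 | T(16,11)=12662650+11·1479478=28936908 | T(16,12)=1479478+12·106470=2757118 | T(16,13)=106470+13·4550=165620 | T(16,14)=4550+14·105=6020 | T(16,15)=105+15·1=120 | T(16,16)=1+16·0=1
B_15 = ΣS(15,k) = 1+16383+2375101+42355950+210766920+420693273+408741333+216627840+67128490+12662650+1479478+106470+4550+105+1 = 1382958545
B_16 = ΣS(16,k) = 1+32767+7141686+171798901+1096190550+2734926558+3281882604+2141764053+820784250+193754990+28936908+2757118+165620+6020+120+1 = 10480142147

1382958545, 10480142147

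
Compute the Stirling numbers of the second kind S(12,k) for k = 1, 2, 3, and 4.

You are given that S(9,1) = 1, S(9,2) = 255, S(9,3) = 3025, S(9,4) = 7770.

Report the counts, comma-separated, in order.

i=10: T(10,1)=0+1·1=1 | T(10,2)=1+2·255=511 | T(10,3)=255+3·3025=9330 | T(10,4)=3025+4·7770=34105
i=11: T(11,1)=0+1·1=1 | T(11,2)=1+2·511=1023 | T(11,3)=511+3·9330=28501 | T(11,4)=9330+4·34105=145750
i=12: T(12,1)=0+1·1=1 | T(12,2)=1+2·1023=2047 | T(12,3)=1023+3·28501=86526 | T(12,4)=28501+4·145750=611501
Read S(12,1) = 1, S(12,2) = 2047, S(12,3) = 86526, S(12,4) = 611501.

1, 2047, 86526, 611501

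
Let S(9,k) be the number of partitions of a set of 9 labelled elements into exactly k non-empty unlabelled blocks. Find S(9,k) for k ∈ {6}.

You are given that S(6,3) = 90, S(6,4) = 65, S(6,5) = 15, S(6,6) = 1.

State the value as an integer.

r7: T_7,4=4×65+90=350; T_7,5=5×15+65=140; T_7,6=6×1+15=21
r8: T_8,5=5×140+350=1050; T_8,6=6×21+140=266
r9: T_9,6=6×266+1050=2646
Read S(9,6) = 2646.

2646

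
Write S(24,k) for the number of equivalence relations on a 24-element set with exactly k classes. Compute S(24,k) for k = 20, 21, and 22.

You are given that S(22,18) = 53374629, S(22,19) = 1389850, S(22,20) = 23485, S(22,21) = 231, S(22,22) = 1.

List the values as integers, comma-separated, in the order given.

row 23: T[23][19]=19·1389850+53374629=79781779  T[23][20]=20·23485+1389850=1859550  T[23][21]=21·231+23485=28336  T[23][22]=22·1+231=253
row 24: T[24][20]=20·1859550+79781779=116972779  T[24][21]=21·28336+1859550=2454606  T[24][22]=22·253+28336=33902
Read S(24,20) = 116972779, S(24,21) = 2454606, S(24,22) = 33902.

116972779, 2454606, 33902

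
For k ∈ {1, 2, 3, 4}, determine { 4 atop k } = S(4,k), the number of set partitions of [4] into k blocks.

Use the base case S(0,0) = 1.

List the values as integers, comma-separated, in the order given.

i=1: T(1,1)=1+1·0=1
i=2: T(2,1)=0+1·1=1 | T(2,2)=1+2·0=1
i=3: T(3,1)=0+1·1=1 | T(3,2)=1+2·1=3 | T(3,3)=1+3·0=1
i=4: T(4,1)=0+1·1=1 | T(4,2)=1+2·3=7 | T(4,3)=3+3·1=6 | T(4,4)=1+4·0=1
Read S(4,1) = 1, S(4,2) = 7, S(4,3) = 6, S(4,4) = 1.

1, 7, 6, 1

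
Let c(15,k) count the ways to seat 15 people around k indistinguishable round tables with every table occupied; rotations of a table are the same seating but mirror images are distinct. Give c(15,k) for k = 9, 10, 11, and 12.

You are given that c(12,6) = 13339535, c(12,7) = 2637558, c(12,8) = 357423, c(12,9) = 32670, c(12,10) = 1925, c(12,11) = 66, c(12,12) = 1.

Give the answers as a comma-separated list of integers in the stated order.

i=13: T(13,7)=13339535+12·2637558=44990231 | T(13,8)=2637558+12·357423=6926634 | T(13,9)=357423+12·32670=749463 | T(13,10)=32670+12·1925=55770 | T(13,11)=1925+12·66=2717 | T(13,12)=66+12·1=78
i=14: T(14,8)=44990231+13·6926634=135036473 | T(14,9)=6926634+13·749463=16669653 | T(14,10)=749463+13·55770=1474473 | T(14,11)=55770+13·2717=91091 | T(14,12)=2717+13·78=3731
i=15: T(15,9)=135036473+14·16669653=368411615 | T(15,10)=16669653+14·1474473=37312275 | T(15,11)=1474473+14·91091=2749747 | T(15,12)=91091+14·3731=143325
Read c(15,9) = 368411615, c(15,10) = 37312275, c(15,11) = 2749747, c(15,12) = 143325.

368411615, 37312275, 2749747, 143325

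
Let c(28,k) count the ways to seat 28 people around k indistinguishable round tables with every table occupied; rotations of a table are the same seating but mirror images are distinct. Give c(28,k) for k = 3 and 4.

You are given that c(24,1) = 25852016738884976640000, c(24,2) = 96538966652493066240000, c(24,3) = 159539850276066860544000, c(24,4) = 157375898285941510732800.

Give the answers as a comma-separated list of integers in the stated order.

row 25: T[25][1]=24·25852016738884976640000+0=620448401733239439360000  T[25][2]=24·96538966652493066240000+25852016738884976640000=2342787216398718566400000  T[25][3]=24·159539850276066860544000+96538966652493066240000=3925495373278097719296000  T[25][4]=24·157375898285941510732800+159539850276066860544000=3936561409138663118131200
row 26: T[26][1]=25·620448401733239439360000+0=15511210043330985984000000  T[26][2]=25·2342787216398718566400000+620448401733239439360000=59190128811701203599360000  T[26][3]=25·3925495373278097719296000+2342787216398718566400000=100480171548351161548800000  T[26][4]=25·3936561409138663118131200+3925495373278097719296000=102339530601744675672576000
row 27: T[27][2]=26·59190128811701203599360000+15511210043330985984000000=1554454559147562279567360000  T[27][3]=26·100480171548351161548800000+59190128811701203599360000=2671674589068831403868160000  T[27][4]=26·102339530601744675672576000+100480171548351161548800000=2761307967193712729035776000
row 28: T[28][3]=27·2671674589068831403868160000+1554454559147562279567360000=73689668464006010184007680000  T[28][4]=27·2761307967193712729035776000+2671674589068831403868160000=77226989703299075087834112000
Read c(28,3) = 73689668464006010184007680000, c(28,4) = 77226989703299075087834112000.

73689668464006010184007680000, 77226989703299075087834112000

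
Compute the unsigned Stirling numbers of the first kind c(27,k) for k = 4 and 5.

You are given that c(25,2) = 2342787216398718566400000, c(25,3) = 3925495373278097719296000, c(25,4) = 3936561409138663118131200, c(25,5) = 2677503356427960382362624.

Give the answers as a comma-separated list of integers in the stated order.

@26  (26,3):3925495373278097719296000·25+2342787216398718566400000→100480171548351161548800000, (26,4):3936561409138663118131200·25+3925495373278097719296000→102339530601744675672576000, (26,5):2677503356427960382362624·25+3936561409138663118131200→70874145319837672677196800
@27  (27,4):102339530601744675672576000·26+100480171548351161548800000→2761307967193712729035776000, (27,5):70874145319837672677196800·26+102339530601744675672576000→1945067308917524165279692800
Read c(27,4) = 2761307967193712729035776000, c(27,5) = 1945067308917524165279692800.

2761307967193712729035776000, 1945067308917524165279692800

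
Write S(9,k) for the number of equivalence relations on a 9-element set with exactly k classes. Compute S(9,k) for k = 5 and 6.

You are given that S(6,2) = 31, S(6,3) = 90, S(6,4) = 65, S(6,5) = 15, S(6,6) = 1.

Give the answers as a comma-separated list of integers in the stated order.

6951, 2646

[7] T[7,3]:3*90+31=301 · T[7,4]:4*65+90=350 · T[7,5]:5*15+65=140 · T[7,6]:6*1+15=21
[8] T[8,4]:4*350+301=1701 · T[8,5]:5*140+350=1050 · T[8,6]:6*21+140=266
[9] T[9,5]:5*1050+1701=6951 · T[9,6]:6*266+1050=2646
Read S(9,5) = 6951, S(9,6) = 2646.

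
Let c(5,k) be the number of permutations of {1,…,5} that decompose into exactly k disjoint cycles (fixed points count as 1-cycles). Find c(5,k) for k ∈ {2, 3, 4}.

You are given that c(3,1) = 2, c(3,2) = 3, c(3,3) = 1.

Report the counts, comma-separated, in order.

50, 35, 10

row 4: T[4][1]=3·2+0=6  T[4][2]=3·3+2=11  T[4][3]=3·1+3=6  T[4][4]=3·0+1=1
row 5: T[5][2]=4·11+6=50  T[5][3]=4·6+11=35  T[5][4]=4·1+6=10
Read c(5,2) = 50, c(5,3) = 35, c(5,4) = 10.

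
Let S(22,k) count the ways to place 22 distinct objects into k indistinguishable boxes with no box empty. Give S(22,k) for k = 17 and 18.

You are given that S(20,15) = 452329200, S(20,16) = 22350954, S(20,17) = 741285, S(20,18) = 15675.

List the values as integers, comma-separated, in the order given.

r21: T_21,16=16×22350954+452329200=809944464; T_21,17=17×741285+22350954=34952799; T_21,18=18×15675+741285=1023435
r22: T_22,17=17×34952799+809944464=1404142047; T_22,18=18×1023435+34952799=53374629
Read S(22,17) = 1404142047, S(22,18) = 53374629.

1404142047, 53374629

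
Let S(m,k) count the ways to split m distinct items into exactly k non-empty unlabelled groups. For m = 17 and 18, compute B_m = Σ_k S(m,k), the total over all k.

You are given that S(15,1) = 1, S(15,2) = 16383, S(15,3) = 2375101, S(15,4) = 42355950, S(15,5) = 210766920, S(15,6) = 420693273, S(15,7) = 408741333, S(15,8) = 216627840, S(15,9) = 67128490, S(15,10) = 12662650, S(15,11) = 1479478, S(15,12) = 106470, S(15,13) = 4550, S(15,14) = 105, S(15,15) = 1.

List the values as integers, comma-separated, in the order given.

82864869804, 682076806159

@16  (16,1):1·1+0→1, (16,2):16383·2+1→32767, (16,3):2375101·3+16383→7141686, (16,4):42355950·4+2375101→171798901, (16,5):210766920·5+42355950→1096190550, (16,6):420693273·6+210766920→2734926558, (16,7):408741333·7+420693273→3281882604, (16,8):216627840·8+408741333→2141764053, (16,9):67128490·9+216627840→820784250, (16,10):12662650·10+67128490→193754990, (16,11):1479478·11+12662650→28936908, (16,12):106470·12+1479478→2757118, (16,13):4550·13+106470→165620, (16,14):105·14+4550→6020, (16,15):1·15+105→120, (16,16):0·16+1→1
@17  (17,1):1·1+0→1, (17,2):32767·2+1→65535, (17,3):7141686·3+32767→21457825, (17,4):171798901·4+7141686→694337290, (17,5):1096190550·5+171798901→5652751651, (17,6):2734926558·6+1096190550→17505749898, (17,7):3281882604·7+2734926558→25708104786, (17,8):2141764053·8+3281882604→20415995028, (17,9):820784250·9+2141764053→9528822303, (17,10):193754990·10+820784250→2758334150, (17,11):28936908·11+193754990→512060978, (17,12):2757118·12+28936908→62022324, (17,13):165620·13+2757118→4910178, (17,14):6020·14+165620→249900, (17,15):120·15+6020→7820, (17,16):1·16+120→136, (17,17):0·17+1→1
@18  (18,1):1·1+0→1, (18,2):65535·2+1→131071, (18,3):21457825·3+65535→64439010, (18,4):694337290·4+21457825→2798806985, (18,5):5652751651·5+694337290→28958095545, (18,6):17505749898·6+5652751651→110687251039, (18,7):25708104786·7+17505749898→197462483400, (18,8):20415995028·8+25708104786→189036065010, (18,9):9528822303·9+20415995028→106175395755, (18,10):2758334150·10+9528822303→37112163803, (18,11):512060978·11+2758334150→8391004908, (18,12):62022324·12+512060978→1256328866, (18,13):4910178·13+62022324→125854638, (18,14):249900·14+4910178→8408778, (18,15):7820·15+249900→367200, (18,16):136·16+7820→9996, (18,17):1·17+136→153, (18,18):0·18+1→1
B_17 = ΣS(17,k) = 1+65535+21457825+694337290+5652751651+17505749898+25708104786+20415995028+9528822303+2758334150+512060978+62022324+4910178+249900+7820+136+1 = 82864869804
B_18 = ΣS(18,k) = 1+131071+64439010+2798806985+28958095545+110687251039+197462483400+189036065010+106175395755+37112163803+8391004908+1256328866+125854638+8408778+367200+9996+153+1 = 682076806159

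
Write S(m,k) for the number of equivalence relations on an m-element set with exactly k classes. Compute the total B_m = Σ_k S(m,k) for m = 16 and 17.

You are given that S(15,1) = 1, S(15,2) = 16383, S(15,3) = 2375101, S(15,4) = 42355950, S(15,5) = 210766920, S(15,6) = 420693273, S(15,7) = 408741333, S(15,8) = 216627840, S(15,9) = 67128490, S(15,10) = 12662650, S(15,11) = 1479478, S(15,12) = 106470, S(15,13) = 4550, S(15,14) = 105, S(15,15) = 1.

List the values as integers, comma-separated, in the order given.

10480142147, 82864869804

row 16: T[16][1]=1·1+0=1  T[16][2]=2·16383+1=32767  T[16][3]=3·2375101+16383=7141686  T[16][4]=4·42355950+2375101=171798901  T[16][5]=5·210766920+42355950=1096190550  T[16][6]=6·420693273+210766920=2734926558  T[16][7]=7·408741333+420693273=3281882604  T[16][8]=8·216627840+408741333=2141764053  T[16][9]=9·67128490+216627840=820784250  T[16][10]=10·12662650+67128490=193754990  T[16][11]=11·1479478+12662650=28936908  T[16][12]=12·106470+1479478=2757118  T[16][13]=13·4550+106470=165620  T[16][14]=14·105+4550=6020  T[16][15]=15·1+105=120  T[16][16]=16·0+1=1
row 17: T[17][1]=1·1+0=1  T[17][2]=2·32767+1=65535  T[17][3]=3·7141686+32767=21457825  T[17][4]=4·171798901+7141686=694337290  T[17][5]=5·1096190550+171798901=5652751651  T[17][6]=6·2734926558+1096190550=17505749898  T[17][7]=7·3281882604+2734926558=25708104786  T[17][8]=8·2141764053+3281882604=20415995028  T[17][9]=9·820784250+2141764053=9528822303  T[17][10]=10·193754990+820784250=2758334150  T[17][11]=11·28936908+193754990=512060978  T[17][12]=12·2757118+28936908=62022324  T[17][13]=13·165620+2757118=4910178  T[17][14]=14·6020+165620=249900  T[17][15]=15·120+6020=7820  T[17][16]=16·1+120=136  T[17][17]=17·0+1=1
B_16 = ΣS(16,k) = 1+32767+7141686+171798901+1096190550+2734926558+3281882604+2141764053+820784250+193754990+28936908+2757118+165620+6020+120+1 = 10480142147
B_17 = ΣS(17,k) = 1+65535+21457825+694337290+5652751651+17505749898+25708104786+20415995028+9528822303+2758334150+512060978+62022324+4910178+249900+7820+136+1 = 82864869804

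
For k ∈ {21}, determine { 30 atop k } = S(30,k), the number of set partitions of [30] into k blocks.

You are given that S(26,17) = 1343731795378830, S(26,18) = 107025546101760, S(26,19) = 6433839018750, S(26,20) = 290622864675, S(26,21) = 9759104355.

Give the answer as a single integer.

37058299246258290

[27] T[27,18]:18*107025546101760+1343731795378830=3270191625210510 · T[27,19]:19*6433839018750+107025546101760=229268487458010 · T[27,20]:20*290622864675+6433839018750=12246296312250 · T[27,21]:21*9759104355+290622864675=495564056130
[28] T[28,19]:19*229268487458010+3270191625210510=7626292886912700 · T[28,20]:20*12246296312250+229268487458010=474194413703010 · T[28,21]:21*495564056130+12246296312250=22653141490980
[29] T[29,20]:20*474194413703010+7626292886912700=17110181160972900 · T[29,21]:21*22653141490980+474194413703010=949910385013590
[30] T[30,21]:21*949910385013590+17110181160972900=37058299246258290
Read S(30,21) = 37058299246258290.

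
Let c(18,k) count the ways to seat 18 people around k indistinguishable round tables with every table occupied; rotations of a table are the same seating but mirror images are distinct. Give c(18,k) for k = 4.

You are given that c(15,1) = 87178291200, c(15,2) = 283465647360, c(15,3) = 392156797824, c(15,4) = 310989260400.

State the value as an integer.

1583313975727488

r16: T_16,2=15×283465647360+87178291200=4339163001600; T_16,3=15×392156797824+283465647360=6165817614720; T_16,4=15×310989260400+392156797824=5056995703824
r17: T_17,3=16×6165817614720+4339163001600=102992244837120; T_17,4=16×5056995703824+6165817614720=87077748875904
r18: T_18,4=17×87077748875904+102992244837120=1583313975727488
Read c(18,4) = 1583313975727488.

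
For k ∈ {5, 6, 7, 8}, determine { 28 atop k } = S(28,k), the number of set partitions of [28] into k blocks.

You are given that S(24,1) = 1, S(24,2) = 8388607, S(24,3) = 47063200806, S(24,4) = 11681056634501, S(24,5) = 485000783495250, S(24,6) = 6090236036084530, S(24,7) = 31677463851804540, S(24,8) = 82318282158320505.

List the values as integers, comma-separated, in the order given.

row 25: T[25][2]=2·8388607+1=16777215  T[25][3]=3·47063200806+8388607=141197991025  T[25][4]=4·11681056634501+47063200806=46771289738810  T[25][5]=5·485000783495250+11681056634501=2436684974110751  T[25][6]=6·6090236036084530+485000783495250=37026417000002430  T[25][7]=7·31677463851804540+6090236036084530=227832482998716310  T[25][8]=8·82318282158320505+31677463851804540=690223721118368580
row 26: T[26][3]=3·141197991025+16777215=423610750290  T[26][4]=4·46771289738810+141197991025=187226356946265  T[26][5]=5·2436684974110751+46771289738810=12230196160292565  T[26][6]=6·37026417000002430+2436684974110751=224595186974125331  T[26][7]=7·227832482998716310+37026417000002430=1631853797991016600  T[26][8]=8·690223721118368580+227832482998716310=5749622251945664950
row 27: T[27][4]=4·187226356946265+423610750290=749329038535350  T[27][5]=5·12230196160292565+187226356946265=61338207158409090  T[27][6]=6·224595186974125331+12230196160292565=1359801318005044551  T[27][7]=7·1631853797991016600+224595186974125331=11647571772911241531  T[27][8]=8·5749622251945664950+1631853797991016600=47628831813556336200
row 28: T[28][5]=5·61338207158409090+749329038535350=307440364830580800  T[28][6]=6·1359801318005044551+61338207158409090=8220146115188676396  T[28][7]=7·11647571772911241531+1359801318005044551=82892803728383735268  T[28][8]=8·47628831813556336200+11647571772911241531=392678226281361931131
Read S(28,5) = 307440364830580800, S(28,6) = 8220146115188676396, S(28,7) = 82892803728383735268, S(28,8) = 392678226281361931131.

307440364830580800, 8220146115188676396, 82892803728383735268, 392678226281361931131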